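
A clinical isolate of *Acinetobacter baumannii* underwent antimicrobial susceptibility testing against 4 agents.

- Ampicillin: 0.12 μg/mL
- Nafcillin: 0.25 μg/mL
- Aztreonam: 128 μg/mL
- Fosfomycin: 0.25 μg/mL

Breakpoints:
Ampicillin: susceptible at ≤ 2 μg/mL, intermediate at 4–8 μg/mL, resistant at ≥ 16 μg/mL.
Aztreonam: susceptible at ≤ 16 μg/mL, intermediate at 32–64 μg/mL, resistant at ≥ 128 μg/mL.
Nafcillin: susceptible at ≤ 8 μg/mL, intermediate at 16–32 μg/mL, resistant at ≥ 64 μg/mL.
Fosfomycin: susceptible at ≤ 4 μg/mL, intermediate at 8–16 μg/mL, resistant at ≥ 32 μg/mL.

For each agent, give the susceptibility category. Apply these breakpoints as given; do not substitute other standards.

Ampicillin (0.12 μg/mL) ≤ 2 μg/mL ⇒ susceptible
Nafcillin 0.25 μg/mL: ≤ 8 μg/mL — Susceptible
Aztreonam (128 μg/mL) ≥ 128 μg/mL → R
Fosfomycin (0.25 μg/mL) ≤ 4 μg/mL ⇒ susceptible

S, S, R, S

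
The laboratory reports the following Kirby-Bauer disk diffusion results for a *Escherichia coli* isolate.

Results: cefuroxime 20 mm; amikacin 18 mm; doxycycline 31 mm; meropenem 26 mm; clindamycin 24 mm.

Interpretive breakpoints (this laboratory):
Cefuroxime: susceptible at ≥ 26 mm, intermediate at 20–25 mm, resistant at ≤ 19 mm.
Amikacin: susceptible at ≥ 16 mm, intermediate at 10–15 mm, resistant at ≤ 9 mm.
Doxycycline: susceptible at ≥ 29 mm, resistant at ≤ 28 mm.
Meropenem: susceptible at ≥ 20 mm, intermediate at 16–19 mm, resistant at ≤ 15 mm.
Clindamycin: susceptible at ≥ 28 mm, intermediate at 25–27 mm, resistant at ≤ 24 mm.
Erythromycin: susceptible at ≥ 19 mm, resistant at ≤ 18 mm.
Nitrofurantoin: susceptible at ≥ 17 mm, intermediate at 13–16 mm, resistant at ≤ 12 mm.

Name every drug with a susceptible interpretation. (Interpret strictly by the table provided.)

Cefuroxime: 20 mm is in 20–25 mm → intermediate
Amikacin: 18 mm is ≥ 16 mm — susceptible
Doxycycline 31 mm: ≥ 29 mm ⇒ susceptible
Meropenem: 26 mm is ≥ 20 mm — susceptible
Clindamycin 24 mm: ≤ 24 mm → Resistant

amikacin, doxycycline, meropenem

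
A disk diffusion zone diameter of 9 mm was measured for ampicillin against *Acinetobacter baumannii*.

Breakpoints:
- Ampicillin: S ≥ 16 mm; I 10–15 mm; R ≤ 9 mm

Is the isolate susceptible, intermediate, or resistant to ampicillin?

R

Ampicillin 9 mm: ≤ 9 mm → R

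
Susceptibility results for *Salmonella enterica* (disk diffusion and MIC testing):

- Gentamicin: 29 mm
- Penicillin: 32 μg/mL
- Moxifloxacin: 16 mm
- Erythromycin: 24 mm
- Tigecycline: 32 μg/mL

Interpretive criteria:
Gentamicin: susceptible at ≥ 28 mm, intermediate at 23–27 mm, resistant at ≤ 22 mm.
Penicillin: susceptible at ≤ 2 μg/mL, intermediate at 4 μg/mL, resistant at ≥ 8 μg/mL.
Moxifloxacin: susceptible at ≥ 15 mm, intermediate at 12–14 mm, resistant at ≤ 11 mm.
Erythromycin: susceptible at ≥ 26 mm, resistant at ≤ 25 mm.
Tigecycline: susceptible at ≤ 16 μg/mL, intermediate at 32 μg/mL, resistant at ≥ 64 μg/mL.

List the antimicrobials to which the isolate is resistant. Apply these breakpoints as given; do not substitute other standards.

Gentamicin (29 mm) ≥ 28 mm ⇒ Susceptible
Penicillin (32 μg/mL) ≥ 8 μg/mL → R
Moxifloxacin 16 mm: ≥ 15 mm → Susceptible
Erythromycin: 24 mm is ≤ 25 mm → resistant
Tigecycline: 32 μg/mL is = 32 μg/mL → Intermediate

penicillin, erythromycin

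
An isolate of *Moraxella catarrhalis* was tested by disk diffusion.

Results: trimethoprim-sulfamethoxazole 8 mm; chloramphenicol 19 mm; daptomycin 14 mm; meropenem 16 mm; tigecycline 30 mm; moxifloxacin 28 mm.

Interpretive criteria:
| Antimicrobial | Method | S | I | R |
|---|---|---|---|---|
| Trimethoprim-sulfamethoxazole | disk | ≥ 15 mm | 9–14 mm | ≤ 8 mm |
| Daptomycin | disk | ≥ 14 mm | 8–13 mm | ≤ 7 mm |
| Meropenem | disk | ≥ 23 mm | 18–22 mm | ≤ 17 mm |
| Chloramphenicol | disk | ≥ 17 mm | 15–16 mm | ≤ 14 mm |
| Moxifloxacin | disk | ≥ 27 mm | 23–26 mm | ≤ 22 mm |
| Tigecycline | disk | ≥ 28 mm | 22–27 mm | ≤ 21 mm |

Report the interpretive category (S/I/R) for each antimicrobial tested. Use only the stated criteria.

R, S, S, R, S, S

Trimethoprim-sulfamethoxazole 8 mm: ≤ 8 mm ⇒ resistant
Chloramphenicol 19 mm: ≥ 17 mm → S
Daptomycin: 14 mm is ≥ 14 mm ⇒ Susceptible
Meropenem 16 mm: ≤ 17 mm → Resistant
Tigecycline (30 mm) ≥ 28 mm — susceptible
Moxifloxacin (28 mm) ≥ 27 mm → S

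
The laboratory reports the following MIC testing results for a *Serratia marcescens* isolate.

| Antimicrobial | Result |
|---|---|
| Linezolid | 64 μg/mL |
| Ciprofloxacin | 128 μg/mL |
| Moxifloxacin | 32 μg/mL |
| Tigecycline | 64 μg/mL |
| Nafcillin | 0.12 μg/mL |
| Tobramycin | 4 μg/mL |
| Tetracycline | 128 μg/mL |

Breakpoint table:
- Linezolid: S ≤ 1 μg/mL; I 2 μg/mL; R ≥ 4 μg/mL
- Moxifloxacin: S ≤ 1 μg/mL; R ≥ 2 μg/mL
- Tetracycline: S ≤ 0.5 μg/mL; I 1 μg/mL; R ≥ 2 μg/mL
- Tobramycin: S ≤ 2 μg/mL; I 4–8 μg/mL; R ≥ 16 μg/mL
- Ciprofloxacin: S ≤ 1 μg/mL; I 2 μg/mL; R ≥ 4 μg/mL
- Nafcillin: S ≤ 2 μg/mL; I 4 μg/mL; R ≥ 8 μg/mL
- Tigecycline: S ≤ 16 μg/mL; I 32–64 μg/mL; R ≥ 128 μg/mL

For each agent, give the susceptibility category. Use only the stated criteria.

Linezolid: 64 μg/mL is ≥ 4 μg/mL ⇒ R
Ciprofloxacin (128 μg/mL) ≥ 4 μg/mL → R
Moxifloxacin: 32 μg/mL is ≥ 2 μg/mL ⇒ Resistant
Tigecycline 64 μg/mL: in 32–64 μg/mL ⇒ I
Nafcillin (0.12 μg/mL) ≤ 2 μg/mL — Susceptible
Tobramycin (4 μg/mL) in 4–8 μg/mL — intermediate
Tetracycline: 128 μg/mL is ≥ 2 μg/mL ⇒ R

R, R, R, I, S, I, R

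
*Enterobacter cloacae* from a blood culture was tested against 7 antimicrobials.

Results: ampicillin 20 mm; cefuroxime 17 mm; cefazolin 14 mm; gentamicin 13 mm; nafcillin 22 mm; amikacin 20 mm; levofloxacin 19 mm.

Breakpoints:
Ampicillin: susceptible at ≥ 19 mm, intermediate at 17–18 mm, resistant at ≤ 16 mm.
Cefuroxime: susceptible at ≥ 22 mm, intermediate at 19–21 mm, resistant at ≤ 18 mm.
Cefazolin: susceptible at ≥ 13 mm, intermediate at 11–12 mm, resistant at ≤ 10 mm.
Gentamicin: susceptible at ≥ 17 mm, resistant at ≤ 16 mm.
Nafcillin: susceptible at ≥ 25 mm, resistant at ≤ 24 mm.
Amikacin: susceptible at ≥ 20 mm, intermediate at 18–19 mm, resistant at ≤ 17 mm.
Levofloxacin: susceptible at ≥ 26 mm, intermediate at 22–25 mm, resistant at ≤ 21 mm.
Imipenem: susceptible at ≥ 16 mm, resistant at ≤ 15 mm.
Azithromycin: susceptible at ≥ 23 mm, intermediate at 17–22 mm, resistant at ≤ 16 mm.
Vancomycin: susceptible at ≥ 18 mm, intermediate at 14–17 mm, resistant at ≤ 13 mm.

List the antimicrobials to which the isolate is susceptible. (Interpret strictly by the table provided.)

ampicillin, cefazolin, amikacin

Ampicillin: 20 mm is ≥ 19 mm — S
Cefuroxime: 17 mm is ≤ 18 mm — R
Cefazolin (14 mm) ≥ 13 mm ⇒ Susceptible
Gentamicin (13 mm) ≤ 16 mm ⇒ R
Nafcillin: 22 mm is ≤ 24 mm — resistant
Amikacin 20 mm: ≥ 20 mm — S
Levofloxacin 19 mm: ≤ 21 mm ⇒ Resistant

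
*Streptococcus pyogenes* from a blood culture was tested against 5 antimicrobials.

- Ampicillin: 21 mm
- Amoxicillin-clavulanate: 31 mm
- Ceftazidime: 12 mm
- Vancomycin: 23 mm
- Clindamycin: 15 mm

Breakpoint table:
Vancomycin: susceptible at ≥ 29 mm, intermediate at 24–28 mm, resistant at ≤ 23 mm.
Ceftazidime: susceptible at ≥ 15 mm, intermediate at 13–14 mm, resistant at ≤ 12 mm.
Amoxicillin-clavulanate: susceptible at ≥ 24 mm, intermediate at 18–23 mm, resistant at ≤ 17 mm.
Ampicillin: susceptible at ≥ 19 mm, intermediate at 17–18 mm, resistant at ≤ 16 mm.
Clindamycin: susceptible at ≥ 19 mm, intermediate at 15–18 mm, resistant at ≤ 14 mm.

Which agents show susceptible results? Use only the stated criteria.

Ampicillin: 21 mm is ≥ 19 mm ⇒ Susceptible
Amoxicillin-clavulanate (31 mm) ≥ 24 mm → susceptible
Ceftazidime 12 mm: ≤ 12 mm — Resistant
Vancomycin: 23 mm is ≤ 23 mm — resistant
Clindamycin: 15 mm is in 15–18 mm ⇒ Intermediate

ampicillin, amoxicillin-clavulanate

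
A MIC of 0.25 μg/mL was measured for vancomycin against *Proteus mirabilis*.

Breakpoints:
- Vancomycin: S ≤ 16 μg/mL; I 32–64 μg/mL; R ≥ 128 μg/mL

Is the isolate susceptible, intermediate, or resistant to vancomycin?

Susceptible

Vancomycin 0.25 μg/mL: ≤ 16 μg/mL — Susceptible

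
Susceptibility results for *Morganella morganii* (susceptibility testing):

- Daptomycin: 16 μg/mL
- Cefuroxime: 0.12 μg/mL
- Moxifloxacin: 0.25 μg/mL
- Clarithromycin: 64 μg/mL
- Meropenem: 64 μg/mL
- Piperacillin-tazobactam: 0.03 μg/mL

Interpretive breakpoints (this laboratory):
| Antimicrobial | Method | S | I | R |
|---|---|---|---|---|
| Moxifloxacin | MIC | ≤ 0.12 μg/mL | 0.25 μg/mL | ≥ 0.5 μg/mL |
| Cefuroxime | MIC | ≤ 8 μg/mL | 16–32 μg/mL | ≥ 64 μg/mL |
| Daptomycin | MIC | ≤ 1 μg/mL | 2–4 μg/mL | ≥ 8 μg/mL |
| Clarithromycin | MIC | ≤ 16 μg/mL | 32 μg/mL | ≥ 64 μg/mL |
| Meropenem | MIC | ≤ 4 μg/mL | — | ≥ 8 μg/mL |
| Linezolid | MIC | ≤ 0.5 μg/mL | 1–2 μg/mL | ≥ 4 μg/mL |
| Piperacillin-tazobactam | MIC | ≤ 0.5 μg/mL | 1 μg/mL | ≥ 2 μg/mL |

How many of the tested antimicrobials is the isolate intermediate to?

1

Daptomycin: 16 μg/mL is ≥ 8 μg/mL — R
Cefuroxime 0.12 μg/mL: ≤ 8 μg/mL → S
Moxifloxacin (0.25 μg/mL) = 0.25 μg/mL ⇒ Intermediate
Clarithromycin (64 μg/mL) ≥ 64 μg/mL — Resistant
Meropenem (64 μg/mL) ≥ 8 μg/mL ⇒ Resistant
Piperacillin-tazobactam (0.03 μg/mL) ≤ 0.5 μg/mL → S
Intermediate: 1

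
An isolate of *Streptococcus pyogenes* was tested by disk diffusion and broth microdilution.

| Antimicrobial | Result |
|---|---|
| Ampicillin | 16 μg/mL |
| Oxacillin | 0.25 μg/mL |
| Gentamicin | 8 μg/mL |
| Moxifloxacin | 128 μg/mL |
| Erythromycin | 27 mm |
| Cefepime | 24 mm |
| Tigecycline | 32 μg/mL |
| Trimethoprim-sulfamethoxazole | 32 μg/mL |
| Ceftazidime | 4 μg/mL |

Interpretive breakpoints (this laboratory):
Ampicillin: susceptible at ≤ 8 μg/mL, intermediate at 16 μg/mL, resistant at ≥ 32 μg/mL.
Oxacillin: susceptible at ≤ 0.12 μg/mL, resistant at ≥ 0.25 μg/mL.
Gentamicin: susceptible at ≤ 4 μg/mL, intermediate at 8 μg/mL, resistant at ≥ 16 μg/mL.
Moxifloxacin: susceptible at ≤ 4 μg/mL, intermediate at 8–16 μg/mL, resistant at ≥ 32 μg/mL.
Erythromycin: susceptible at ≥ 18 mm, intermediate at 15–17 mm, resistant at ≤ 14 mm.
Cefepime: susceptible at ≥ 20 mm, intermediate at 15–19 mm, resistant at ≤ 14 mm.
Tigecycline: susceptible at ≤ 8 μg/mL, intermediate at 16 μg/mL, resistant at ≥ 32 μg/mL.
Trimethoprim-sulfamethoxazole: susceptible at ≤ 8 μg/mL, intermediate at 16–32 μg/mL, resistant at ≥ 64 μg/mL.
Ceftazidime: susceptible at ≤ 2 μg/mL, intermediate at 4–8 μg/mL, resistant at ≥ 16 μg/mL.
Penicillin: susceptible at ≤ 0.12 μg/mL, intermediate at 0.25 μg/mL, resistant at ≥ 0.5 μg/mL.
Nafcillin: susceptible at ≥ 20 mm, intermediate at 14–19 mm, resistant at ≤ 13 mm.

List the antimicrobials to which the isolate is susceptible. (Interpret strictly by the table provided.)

erythromycin, cefepime

Ampicillin (16 μg/mL) = 16 μg/mL → I
Oxacillin: 0.25 μg/mL is ≥ 0.25 μg/mL — resistant
Gentamicin: 8 μg/mL is = 8 μg/mL → I
Moxifloxacin: 128 μg/mL is ≥ 32 μg/mL — R
Erythromycin (27 mm) ≥ 18 mm — S
Cefepime 24 mm: ≥ 20 mm — S
Tigecycline (32 μg/mL) ≥ 32 μg/mL — R
Trimethoprim-sulfamethoxazole 32 μg/mL: in 16–32 μg/mL → intermediate
Ceftazidime (4 μg/mL) in 4–8 μg/mL — intermediate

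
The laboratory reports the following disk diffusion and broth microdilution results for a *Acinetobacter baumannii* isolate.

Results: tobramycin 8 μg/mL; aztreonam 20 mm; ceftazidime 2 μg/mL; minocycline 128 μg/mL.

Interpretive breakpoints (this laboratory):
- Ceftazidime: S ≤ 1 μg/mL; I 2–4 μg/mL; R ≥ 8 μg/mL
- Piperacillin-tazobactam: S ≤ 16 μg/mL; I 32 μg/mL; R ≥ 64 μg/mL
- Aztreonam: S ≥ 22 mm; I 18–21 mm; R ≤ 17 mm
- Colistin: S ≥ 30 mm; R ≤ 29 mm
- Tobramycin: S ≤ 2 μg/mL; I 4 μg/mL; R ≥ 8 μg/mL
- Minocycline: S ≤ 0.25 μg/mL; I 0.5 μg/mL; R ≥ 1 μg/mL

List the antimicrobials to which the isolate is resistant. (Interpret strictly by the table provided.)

tobramycin, minocycline

Tobramycin (8 μg/mL) ≥ 8 μg/mL → R
Aztreonam 20 mm: in 18–21 mm ⇒ intermediate
Ceftazidime 2 μg/mL: in 2–4 μg/mL ⇒ I
Minocycline 128 μg/mL: ≥ 1 μg/mL → resistant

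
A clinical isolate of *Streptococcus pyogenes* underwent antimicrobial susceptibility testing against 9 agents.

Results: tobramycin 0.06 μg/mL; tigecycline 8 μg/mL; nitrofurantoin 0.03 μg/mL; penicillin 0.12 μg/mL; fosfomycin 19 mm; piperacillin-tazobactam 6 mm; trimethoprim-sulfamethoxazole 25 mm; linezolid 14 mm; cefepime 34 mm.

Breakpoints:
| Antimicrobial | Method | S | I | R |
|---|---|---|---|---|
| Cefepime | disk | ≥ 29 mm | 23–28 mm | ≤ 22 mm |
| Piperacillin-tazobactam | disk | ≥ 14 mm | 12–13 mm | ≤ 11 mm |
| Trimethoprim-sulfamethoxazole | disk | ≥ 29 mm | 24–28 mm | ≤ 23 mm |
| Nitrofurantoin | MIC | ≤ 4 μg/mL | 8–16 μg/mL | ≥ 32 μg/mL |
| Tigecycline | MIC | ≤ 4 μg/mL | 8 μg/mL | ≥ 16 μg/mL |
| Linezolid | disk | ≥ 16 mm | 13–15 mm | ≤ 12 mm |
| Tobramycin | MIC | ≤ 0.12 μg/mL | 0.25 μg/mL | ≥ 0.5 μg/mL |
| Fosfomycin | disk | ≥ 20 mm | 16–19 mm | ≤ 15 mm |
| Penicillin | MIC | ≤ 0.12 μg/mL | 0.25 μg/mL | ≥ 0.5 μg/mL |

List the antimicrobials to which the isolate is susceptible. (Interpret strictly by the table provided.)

Tobramycin (0.06 μg/mL) ≤ 0.12 μg/mL — S
Tigecycline (8 μg/mL) = 8 μg/mL — Intermediate
Nitrofurantoin: 0.03 μg/mL is ≤ 4 μg/mL → Susceptible
Penicillin (0.12 μg/mL) ≤ 0.12 μg/mL → S
Fosfomycin: 19 mm is in 16–19 mm → Intermediate
Piperacillin-tazobactam 6 mm: ≤ 11 mm → resistant
Trimethoprim-sulfamethoxazole: 25 mm is in 24–28 mm → I
Linezolid (14 mm) in 13–15 mm ⇒ intermediate
Cefepime: 34 mm is ≥ 29 mm — susceptible

tobramycin, nitrofurantoin, penicillin, cefepime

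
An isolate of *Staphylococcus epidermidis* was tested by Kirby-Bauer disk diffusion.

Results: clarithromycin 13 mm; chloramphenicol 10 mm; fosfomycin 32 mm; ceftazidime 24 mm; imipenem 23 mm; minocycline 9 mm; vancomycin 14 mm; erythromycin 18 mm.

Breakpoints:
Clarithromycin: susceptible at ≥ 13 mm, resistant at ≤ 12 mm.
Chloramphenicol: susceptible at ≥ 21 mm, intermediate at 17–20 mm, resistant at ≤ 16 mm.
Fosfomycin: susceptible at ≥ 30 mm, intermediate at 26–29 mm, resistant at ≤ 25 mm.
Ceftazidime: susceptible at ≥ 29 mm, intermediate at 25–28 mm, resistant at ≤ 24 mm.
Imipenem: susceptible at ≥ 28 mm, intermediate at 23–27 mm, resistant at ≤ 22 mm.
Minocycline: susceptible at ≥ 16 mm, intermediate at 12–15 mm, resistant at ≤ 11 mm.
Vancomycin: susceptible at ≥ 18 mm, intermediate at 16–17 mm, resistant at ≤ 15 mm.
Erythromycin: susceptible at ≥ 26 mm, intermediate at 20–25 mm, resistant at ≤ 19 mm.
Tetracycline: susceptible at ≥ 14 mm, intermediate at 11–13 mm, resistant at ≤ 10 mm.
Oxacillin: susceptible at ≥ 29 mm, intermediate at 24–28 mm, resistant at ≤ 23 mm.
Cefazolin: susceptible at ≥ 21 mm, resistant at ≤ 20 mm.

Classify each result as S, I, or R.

Clarithromycin (13 mm) ≥ 13 mm ⇒ susceptible
Chloramphenicol: 10 mm is ≤ 16 mm — R
Fosfomycin 32 mm: ≥ 30 mm — susceptible
Ceftazidime (24 mm) ≤ 24 mm ⇒ R
Imipenem: 23 mm is in 23–27 mm — I
Minocycline: 9 mm is ≤ 11 mm — Resistant
Vancomycin: 14 mm is ≤ 15 mm → Resistant
Erythromycin 18 mm: ≤ 19 mm ⇒ R

S, R, S, R, I, R, R, R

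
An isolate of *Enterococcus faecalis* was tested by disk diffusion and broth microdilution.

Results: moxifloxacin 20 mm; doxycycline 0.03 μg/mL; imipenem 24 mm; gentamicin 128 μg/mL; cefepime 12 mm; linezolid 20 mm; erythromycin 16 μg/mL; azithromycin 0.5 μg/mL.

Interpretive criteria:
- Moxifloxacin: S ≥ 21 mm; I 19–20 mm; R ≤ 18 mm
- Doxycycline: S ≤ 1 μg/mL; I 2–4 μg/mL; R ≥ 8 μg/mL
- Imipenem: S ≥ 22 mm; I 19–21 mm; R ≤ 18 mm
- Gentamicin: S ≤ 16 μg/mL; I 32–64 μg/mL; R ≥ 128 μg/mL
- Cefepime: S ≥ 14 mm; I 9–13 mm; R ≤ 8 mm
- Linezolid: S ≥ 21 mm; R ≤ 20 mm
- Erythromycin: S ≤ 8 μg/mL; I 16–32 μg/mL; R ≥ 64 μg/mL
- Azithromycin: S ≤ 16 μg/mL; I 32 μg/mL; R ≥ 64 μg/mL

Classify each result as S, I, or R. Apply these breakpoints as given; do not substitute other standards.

Moxifloxacin (20 mm) in 19–20 mm ⇒ I
Doxycycline (0.03 μg/mL) ≤ 1 μg/mL — S
Imipenem (24 mm) ≥ 22 mm — S
Gentamicin: 128 μg/mL is ≥ 128 μg/mL → Resistant
Cefepime (12 mm) in 9–13 mm ⇒ Intermediate
Linezolid (20 mm) ≤ 20 mm → resistant
Erythromycin 16 μg/mL: in 16–32 μg/mL ⇒ Intermediate
Azithromycin (0.5 μg/mL) ≤ 16 μg/mL ⇒ S

I, S, S, R, I, R, I, S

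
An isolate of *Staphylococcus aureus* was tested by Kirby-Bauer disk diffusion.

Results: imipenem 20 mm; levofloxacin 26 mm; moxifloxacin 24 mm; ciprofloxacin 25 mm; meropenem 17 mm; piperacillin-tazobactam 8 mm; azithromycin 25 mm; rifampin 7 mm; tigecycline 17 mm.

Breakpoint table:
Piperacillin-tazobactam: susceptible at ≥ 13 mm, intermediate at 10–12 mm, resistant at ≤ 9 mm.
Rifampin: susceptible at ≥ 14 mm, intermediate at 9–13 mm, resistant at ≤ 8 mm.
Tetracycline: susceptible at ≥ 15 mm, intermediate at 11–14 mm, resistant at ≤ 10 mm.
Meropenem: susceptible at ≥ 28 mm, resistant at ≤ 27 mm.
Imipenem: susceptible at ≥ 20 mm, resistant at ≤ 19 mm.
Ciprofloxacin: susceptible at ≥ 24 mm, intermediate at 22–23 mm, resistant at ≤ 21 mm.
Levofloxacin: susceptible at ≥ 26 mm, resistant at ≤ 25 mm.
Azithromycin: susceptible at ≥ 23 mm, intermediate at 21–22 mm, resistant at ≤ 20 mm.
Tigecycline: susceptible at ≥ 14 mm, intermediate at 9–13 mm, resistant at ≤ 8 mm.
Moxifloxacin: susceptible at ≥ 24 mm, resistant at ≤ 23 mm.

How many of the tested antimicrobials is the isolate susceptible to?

6

Imipenem: 20 mm is ≥ 20 mm → susceptible
Levofloxacin: 26 mm is ≥ 26 mm → S
Moxifloxacin: 24 mm is ≥ 24 mm → Susceptible
Ciprofloxacin: 25 mm is ≥ 24 mm → S
Meropenem (17 mm) ≤ 27 mm — R
Piperacillin-tazobactam: 8 mm is ≤ 9 mm ⇒ Resistant
Azithromycin: 25 mm is ≥ 23 mm ⇒ susceptible
Rifampin (7 mm) ≤ 8 mm — R
Tigecycline 17 mm: ≥ 14 mm ⇒ Susceptible
Susceptible: 6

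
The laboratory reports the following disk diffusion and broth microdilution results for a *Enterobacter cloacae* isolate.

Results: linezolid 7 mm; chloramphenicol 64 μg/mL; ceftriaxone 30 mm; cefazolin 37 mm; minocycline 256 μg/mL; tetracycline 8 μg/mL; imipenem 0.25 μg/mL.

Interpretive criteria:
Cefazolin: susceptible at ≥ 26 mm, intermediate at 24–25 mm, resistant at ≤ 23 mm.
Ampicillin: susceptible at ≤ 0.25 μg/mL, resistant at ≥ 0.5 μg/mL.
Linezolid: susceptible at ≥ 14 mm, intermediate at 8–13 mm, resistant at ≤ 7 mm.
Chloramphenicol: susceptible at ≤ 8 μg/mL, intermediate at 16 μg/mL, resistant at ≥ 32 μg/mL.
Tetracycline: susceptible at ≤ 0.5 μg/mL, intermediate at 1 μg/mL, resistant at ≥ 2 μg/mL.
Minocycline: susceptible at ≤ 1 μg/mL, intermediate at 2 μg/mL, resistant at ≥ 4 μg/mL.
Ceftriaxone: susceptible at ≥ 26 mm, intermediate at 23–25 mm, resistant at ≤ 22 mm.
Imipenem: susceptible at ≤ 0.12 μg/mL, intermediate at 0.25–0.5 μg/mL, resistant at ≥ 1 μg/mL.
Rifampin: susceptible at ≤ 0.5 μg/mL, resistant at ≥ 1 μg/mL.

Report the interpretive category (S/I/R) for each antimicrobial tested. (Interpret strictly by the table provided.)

Linezolid: 7 mm is ≤ 7 mm ⇒ Resistant
Chloramphenicol 64 μg/mL: ≥ 32 μg/mL → resistant
Ceftriaxone (30 mm) ≥ 26 mm — susceptible
Cefazolin (37 mm) ≥ 26 mm ⇒ S
Minocycline (256 μg/mL) ≥ 4 μg/mL ⇒ Resistant
Tetracycline 8 μg/mL: ≥ 2 μg/mL — R
Imipenem: 0.25 μg/mL is in 0.25–0.5 μg/mL — Intermediate

R, R, S, S, R, R, I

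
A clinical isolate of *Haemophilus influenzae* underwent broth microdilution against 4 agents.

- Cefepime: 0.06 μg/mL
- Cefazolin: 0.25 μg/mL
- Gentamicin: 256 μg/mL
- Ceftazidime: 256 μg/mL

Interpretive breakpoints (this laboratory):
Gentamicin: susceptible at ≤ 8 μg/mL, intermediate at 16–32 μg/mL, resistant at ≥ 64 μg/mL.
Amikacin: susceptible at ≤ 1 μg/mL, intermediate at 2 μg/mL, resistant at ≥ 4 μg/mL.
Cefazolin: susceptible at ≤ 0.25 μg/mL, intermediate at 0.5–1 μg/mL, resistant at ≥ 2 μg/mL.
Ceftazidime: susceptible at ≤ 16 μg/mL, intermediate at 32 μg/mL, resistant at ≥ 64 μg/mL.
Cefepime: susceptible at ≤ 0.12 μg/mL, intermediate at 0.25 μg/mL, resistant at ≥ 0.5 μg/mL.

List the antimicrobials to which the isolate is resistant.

Cefepime 0.06 μg/mL: ≤ 0.12 μg/mL — Susceptible
Cefazolin 0.25 μg/mL: ≤ 0.25 μg/mL — S
Gentamicin: 256 μg/mL is ≥ 64 μg/mL ⇒ resistant
Ceftazidime: 256 μg/mL is ≥ 64 μg/mL ⇒ Resistant

gentamicin, ceftazidime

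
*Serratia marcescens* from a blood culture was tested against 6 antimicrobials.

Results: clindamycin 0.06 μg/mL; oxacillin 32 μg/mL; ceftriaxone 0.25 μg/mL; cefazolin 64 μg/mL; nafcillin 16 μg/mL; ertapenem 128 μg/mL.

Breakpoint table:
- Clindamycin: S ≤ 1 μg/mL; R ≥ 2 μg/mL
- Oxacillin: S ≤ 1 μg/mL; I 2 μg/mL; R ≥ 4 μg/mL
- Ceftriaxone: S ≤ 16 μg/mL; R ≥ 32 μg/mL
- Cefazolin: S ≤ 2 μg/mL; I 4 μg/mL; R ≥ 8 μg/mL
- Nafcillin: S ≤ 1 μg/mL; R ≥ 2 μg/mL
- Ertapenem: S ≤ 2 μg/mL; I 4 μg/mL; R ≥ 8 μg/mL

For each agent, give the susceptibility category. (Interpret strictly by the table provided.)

Clindamycin (0.06 μg/mL) ≤ 1 μg/mL ⇒ S
Oxacillin: 32 μg/mL is ≥ 4 μg/mL — R
Ceftriaxone: 0.25 μg/mL is ≤ 16 μg/mL ⇒ Susceptible
Cefazolin 64 μg/mL: ≥ 8 μg/mL — R
Nafcillin: 16 μg/mL is ≥ 2 μg/mL ⇒ Resistant
Ertapenem 128 μg/mL: ≥ 8 μg/mL ⇒ resistant

S, R, S, R, R, R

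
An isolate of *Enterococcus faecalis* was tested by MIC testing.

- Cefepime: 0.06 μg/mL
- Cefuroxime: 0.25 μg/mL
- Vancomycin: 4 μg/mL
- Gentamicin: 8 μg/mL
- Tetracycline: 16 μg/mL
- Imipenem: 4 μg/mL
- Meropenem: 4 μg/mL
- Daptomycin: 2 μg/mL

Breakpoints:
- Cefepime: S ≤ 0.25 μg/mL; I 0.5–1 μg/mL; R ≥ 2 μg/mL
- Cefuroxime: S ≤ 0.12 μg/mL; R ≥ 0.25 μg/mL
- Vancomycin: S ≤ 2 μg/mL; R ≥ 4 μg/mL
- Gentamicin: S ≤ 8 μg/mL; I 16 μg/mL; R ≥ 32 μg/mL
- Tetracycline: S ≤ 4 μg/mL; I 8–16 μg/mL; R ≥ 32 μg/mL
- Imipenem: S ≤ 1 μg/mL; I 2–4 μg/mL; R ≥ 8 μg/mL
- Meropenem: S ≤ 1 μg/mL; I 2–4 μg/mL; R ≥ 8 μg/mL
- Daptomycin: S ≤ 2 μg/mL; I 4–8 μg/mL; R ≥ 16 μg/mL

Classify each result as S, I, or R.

Cefepime: 0.06 μg/mL is ≤ 0.25 μg/mL — Susceptible
Cefuroxime: 0.25 μg/mL is ≥ 0.25 μg/mL → Resistant
Vancomycin 4 μg/mL: ≥ 4 μg/mL ⇒ resistant
Gentamicin 8 μg/mL: ≤ 8 μg/mL — Susceptible
Tetracycline 16 μg/mL: in 8–16 μg/mL → I
Imipenem (4 μg/mL) in 2–4 μg/mL — intermediate
Meropenem: 4 μg/mL is in 2–4 μg/mL → Intermediate
Daptomycin (2 μg/mL) ≤ 2 μg/mL — susceptible

S, R, R, S, I, I, I, S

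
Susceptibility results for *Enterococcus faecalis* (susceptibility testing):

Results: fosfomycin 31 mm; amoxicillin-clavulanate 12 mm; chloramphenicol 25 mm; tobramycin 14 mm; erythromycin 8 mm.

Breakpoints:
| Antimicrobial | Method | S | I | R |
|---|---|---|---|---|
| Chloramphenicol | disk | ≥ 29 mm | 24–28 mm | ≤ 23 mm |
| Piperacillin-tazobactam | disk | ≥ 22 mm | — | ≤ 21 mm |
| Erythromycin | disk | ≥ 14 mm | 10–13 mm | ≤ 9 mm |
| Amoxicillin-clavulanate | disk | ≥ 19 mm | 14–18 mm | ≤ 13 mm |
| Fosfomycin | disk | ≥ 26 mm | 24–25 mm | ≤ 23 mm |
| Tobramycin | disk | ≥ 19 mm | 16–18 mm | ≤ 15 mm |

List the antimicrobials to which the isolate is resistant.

amoxicillin-clavulanate, tobramycin, erythromycin

Fosfomycin (31 mm) ≥ 26 mm — S
Amoxicillin-clavulanate (12 mm) ≤ 13 mm — Resistant
Chloramphenicol: 25 mm is in 24–28 mm → Intermediate
Tobramycin: 14 mm is ≤ 15 mm ⇒ resistant
Erythromycin: 8 mm is ≤ 9 mm — Resistant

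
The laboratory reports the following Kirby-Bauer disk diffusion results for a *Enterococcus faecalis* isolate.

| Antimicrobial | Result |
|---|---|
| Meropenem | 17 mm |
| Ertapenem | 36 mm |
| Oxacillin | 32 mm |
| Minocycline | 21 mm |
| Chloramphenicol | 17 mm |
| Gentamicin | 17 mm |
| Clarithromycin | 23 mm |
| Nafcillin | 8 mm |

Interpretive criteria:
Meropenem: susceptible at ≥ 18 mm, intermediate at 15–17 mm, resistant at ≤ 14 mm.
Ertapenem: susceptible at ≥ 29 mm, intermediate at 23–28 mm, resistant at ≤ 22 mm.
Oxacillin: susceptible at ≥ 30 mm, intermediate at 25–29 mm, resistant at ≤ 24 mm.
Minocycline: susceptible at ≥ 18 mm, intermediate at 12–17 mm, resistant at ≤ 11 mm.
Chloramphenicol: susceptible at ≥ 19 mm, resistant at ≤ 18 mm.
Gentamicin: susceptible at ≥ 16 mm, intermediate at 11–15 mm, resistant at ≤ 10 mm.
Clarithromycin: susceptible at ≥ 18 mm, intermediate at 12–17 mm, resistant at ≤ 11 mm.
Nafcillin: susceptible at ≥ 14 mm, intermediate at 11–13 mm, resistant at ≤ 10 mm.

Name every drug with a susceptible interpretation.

Meropenem 17 mm: in 15–17 mm ⇒ Intermediate
Ertapenem 36 mm: ≥ 29 mm — S
Oxacillin: 32 mm is ≥ 30 mm → susceptible
Minocycline (21 mm) ≥ 18 mm ⇒ Susceptible
Chloramphenicol 17 mm: ≤ 18 mm — Resistant
Gentamicin 17 mm: ≥ 16 mm → Susceptible
Clarithromycin: 23 mm is ≥ 18 mm — susceptible
Nafcillin: 8 mm is ≤ 10 mm ⇒ R

ertapenem, oxacillin, minocycline, gentamicin, clarithromycin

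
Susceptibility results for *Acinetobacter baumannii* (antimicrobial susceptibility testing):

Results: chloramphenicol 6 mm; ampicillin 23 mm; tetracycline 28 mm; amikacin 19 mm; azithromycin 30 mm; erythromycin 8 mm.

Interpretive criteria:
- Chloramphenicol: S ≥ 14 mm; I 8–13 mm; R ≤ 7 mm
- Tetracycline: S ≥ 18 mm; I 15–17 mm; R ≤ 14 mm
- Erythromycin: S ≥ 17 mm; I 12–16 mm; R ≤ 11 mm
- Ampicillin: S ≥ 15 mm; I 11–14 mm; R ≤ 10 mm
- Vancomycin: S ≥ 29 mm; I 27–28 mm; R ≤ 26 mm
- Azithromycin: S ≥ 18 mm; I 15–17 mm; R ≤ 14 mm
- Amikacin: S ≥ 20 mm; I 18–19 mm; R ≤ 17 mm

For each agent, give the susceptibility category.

R, S, S, I, S, R

Chloramphenicol 6 mm: ≤ 7 mm ⇒ resistant
Ampicillin 23 mm: ≥ 15 mm — Susceptible
Tetracycline: 28 mm is ≥ 18 mm ⇒ S
Amikacin 19 mm: in 18–19 mm ⇒ Intermediate
Azithromycin (30 mm) ≥ 18 mm — S
Erythromycin 8 mm: ≤ 11 mm ⇒ resistant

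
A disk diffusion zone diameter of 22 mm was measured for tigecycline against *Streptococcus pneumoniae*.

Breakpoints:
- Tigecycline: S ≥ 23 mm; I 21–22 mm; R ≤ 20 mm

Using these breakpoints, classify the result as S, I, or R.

Tigecycline (22 mm) in 21–22 mm → I

Intermediate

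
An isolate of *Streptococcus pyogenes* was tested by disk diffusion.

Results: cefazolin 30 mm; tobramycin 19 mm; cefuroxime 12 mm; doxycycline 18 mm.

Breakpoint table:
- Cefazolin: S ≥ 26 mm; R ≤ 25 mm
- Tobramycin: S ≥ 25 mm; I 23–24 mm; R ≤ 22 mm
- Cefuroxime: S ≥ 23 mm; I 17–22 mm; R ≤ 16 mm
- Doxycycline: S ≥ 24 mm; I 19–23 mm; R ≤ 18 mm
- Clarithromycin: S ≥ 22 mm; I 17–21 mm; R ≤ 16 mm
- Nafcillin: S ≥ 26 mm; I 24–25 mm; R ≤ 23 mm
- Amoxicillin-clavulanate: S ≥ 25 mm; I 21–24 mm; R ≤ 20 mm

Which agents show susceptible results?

cefazolin

Cefazolin 30 mm: ≥ 26 mm → S
Tobramycin (19 mm) ≤ 22 mm ⇒ resistant
Cefuroxime: 12 mm is ≤ 16 mm ⇒ Resistant
Doxycycline: 18 mm is ≤ 18 mm ⇒ R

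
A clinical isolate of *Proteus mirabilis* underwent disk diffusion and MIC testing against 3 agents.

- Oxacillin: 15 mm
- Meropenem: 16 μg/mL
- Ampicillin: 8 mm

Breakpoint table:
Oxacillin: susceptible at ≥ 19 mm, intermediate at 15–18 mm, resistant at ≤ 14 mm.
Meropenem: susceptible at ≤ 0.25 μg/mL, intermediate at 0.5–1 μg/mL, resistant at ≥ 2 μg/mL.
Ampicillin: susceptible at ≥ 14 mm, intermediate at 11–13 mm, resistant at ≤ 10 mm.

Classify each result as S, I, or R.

Oxacillin 15 mm: in 15–18 mm ⇒ Intermediate
Meropenem 16 μg/mL: ≥ 2 μg/mL ⇒ R
Ampicillin: 8 mm is ≤ 10 mm — resistant

I, R, R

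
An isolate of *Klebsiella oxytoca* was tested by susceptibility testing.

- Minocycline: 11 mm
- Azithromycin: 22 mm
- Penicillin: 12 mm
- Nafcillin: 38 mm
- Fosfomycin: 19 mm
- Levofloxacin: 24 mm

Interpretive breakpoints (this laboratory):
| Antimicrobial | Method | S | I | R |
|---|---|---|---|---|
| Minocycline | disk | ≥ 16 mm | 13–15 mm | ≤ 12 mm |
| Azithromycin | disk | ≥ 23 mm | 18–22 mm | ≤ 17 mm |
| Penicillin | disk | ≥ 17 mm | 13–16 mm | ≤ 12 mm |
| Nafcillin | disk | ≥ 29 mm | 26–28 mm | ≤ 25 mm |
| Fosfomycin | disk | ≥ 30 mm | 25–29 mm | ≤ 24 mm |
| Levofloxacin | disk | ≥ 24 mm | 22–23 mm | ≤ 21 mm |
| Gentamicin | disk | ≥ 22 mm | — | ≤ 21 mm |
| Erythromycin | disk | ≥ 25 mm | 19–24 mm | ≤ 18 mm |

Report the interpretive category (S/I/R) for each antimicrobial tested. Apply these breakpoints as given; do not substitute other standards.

R, I, R, S, R, S

Minocycline 11 mm: ≤ 12 mm ⇒ R
Azithromycin (22 mm) in 18–22 mm → Intermediate
Penicillin: 12 mm is ≤ 12 mm — resistant
Nafcillin: 38 mm is ≥ 29 mm → susceptible
Fosfomycin: 19 mm is ≤ 24 mm ⇒ R
Levofloxacin: 24 mm is ≥ 24 mm — Susceptible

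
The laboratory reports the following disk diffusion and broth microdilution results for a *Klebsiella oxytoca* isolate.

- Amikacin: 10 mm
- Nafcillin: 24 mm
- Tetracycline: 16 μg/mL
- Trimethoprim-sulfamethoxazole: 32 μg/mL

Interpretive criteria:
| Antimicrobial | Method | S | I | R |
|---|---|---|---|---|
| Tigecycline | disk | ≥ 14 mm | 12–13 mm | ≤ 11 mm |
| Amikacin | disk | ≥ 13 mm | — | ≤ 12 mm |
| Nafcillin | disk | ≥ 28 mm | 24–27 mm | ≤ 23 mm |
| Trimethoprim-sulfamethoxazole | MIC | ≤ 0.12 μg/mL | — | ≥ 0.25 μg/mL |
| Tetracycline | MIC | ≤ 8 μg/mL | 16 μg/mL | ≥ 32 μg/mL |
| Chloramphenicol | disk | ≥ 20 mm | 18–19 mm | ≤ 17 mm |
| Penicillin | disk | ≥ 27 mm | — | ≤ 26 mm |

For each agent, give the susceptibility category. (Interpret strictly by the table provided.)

R, I, I, R

Amikacin: 10 mm is ≤ 12 mm ⇒ Resistant
Nafcillin: 24 mm is in 24–27 mm — I
Tetracycline 16 μg/mL: = 16 μg/mL — I
Trimethoprim-sulfamethoxazole (32 μg/mL) ≥ 0.25 μg/mL — R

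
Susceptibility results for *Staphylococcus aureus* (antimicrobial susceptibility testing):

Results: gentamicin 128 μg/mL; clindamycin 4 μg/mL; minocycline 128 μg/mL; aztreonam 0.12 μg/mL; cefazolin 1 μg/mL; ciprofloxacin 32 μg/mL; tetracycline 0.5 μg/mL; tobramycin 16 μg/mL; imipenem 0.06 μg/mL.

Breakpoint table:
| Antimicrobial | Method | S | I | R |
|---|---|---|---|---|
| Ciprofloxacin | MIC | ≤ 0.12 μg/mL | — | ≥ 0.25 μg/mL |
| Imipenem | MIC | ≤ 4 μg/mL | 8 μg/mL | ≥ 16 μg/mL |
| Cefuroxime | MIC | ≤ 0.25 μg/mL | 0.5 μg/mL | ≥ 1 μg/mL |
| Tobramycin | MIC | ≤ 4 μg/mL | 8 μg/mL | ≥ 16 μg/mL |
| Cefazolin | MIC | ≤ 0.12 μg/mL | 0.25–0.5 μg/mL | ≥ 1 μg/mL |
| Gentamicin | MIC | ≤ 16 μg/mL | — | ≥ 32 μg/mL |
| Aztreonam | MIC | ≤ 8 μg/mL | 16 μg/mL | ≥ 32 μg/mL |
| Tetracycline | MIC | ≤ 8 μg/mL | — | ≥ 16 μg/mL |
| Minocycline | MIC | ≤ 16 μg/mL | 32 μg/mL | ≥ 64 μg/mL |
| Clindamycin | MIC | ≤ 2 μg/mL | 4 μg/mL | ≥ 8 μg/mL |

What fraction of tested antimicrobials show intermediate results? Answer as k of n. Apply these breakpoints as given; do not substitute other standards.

Gentamicin: 128 μg/mL is ≥ 32 μg/mL ⇒ resistant
Clindamycin 4 μg/mL: = 4 μg/mL ⇒ Intermediate
Minocycline 128 μg/mL: ≥ 64 μg/mL ⇒ Resistant
Aztreonam: 0.12 μg/mL is ≤ 8 μg/mL — susceptible
Cefazolin 1 μg/mL: ≥ 1 μg/mL — resistant
Ciprofloxacin (32 μg/mL) ≥ 0.25 μg/mL ⇒ R
Tetracycline (0.5 μg/mL) ≤ 8 μg/mL → susceptible
Tobramycin: 16 μg/mL is ≥ 16 μg/mL ⇒ Resistant
Imipenem: 0.06 μg/mL is ≤ 4 μg/mL — susceptible
Intermediate: 1/9

1 of 9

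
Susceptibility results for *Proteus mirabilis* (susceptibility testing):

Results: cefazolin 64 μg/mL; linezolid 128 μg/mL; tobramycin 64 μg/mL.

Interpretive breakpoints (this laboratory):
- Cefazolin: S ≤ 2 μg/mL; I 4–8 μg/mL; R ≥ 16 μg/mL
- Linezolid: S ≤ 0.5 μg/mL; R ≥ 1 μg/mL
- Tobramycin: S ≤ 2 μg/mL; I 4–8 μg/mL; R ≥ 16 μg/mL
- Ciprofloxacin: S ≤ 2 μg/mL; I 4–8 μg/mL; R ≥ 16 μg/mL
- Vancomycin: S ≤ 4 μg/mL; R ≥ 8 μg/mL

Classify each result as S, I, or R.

R, R, R

Cefazolin: 64 μg/mL is ≥ 16 μg/mL — R
Linezolid: 128 μg/mL is ≥ 1 μg/mL → resistant
Tobramycin (64 μg/mL) ≥ 16 μg/mL — Resistant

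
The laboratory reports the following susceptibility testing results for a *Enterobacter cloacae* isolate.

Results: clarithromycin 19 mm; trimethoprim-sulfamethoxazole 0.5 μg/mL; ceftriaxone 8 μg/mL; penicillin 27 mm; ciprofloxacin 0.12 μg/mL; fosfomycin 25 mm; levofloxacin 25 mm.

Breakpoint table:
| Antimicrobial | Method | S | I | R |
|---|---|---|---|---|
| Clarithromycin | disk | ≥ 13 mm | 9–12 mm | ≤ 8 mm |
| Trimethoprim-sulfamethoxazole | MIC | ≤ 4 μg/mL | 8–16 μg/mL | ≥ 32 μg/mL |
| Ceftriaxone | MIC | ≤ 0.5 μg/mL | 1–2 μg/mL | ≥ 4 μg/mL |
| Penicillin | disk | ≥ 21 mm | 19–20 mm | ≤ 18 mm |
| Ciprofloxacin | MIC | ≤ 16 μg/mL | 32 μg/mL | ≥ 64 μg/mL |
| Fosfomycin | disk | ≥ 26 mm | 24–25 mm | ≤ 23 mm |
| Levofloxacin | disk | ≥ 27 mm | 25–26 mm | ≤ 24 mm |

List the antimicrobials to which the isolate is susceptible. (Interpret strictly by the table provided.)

Clarithromycin (19 mm) ≥ 13 mm → S
Trimethoprim-sulfamethoxazole 0.5 μg/mL: ≤ 4 μg/mL ⇒ susceptible
Ceftriaxone (8 μg/mL) ≥ 4 μg/mL ⇒ Resistant
Penicillin: 27 mm is ≥ 21 mm ⇒ Susceptible
Ciprofloxacin 0.12 μg/mL: ≤ 16 μg/mL — susceptible
Fosfomycin (25 mm) in 24–25 mm → intermediate
Levofloxacin (25 mm) in 25–26 mm — intermediate

clarithromycin, trimethoprim-sulfamethoxazole, penicillin, ciprofloxacin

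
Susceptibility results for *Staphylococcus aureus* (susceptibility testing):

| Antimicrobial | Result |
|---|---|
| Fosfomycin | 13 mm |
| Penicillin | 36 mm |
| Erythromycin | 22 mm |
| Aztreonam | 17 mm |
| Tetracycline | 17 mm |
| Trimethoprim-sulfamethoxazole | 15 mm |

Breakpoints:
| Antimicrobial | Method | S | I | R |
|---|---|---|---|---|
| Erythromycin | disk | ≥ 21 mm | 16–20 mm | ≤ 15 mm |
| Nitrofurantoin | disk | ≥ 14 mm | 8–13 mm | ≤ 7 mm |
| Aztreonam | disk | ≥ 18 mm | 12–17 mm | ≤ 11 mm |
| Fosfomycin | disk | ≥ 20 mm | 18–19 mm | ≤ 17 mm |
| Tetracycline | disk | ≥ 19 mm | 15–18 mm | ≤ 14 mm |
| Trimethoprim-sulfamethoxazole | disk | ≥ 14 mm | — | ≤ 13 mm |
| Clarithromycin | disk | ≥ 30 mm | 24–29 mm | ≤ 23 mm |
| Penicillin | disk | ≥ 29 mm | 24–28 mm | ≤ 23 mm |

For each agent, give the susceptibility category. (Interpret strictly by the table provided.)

R, S, S, I, I, S

Fosfomycin (13 mm) ≤ 17 mm ⇒ resistant
Penicillin: 36 mm is ≥ 29 mm → susceptible
Erythromycin (22 mm) ≥ 21 mm — S
Aztreonam (17 mm) in 12–17 mm ⇒ Intermediate
Tetracycline: 17 mm is in 15–18 mm → Intermediate
Trimethoprim-sulfamethoxazole: 15 mm is ≥ 14 mm ⇒ susceptible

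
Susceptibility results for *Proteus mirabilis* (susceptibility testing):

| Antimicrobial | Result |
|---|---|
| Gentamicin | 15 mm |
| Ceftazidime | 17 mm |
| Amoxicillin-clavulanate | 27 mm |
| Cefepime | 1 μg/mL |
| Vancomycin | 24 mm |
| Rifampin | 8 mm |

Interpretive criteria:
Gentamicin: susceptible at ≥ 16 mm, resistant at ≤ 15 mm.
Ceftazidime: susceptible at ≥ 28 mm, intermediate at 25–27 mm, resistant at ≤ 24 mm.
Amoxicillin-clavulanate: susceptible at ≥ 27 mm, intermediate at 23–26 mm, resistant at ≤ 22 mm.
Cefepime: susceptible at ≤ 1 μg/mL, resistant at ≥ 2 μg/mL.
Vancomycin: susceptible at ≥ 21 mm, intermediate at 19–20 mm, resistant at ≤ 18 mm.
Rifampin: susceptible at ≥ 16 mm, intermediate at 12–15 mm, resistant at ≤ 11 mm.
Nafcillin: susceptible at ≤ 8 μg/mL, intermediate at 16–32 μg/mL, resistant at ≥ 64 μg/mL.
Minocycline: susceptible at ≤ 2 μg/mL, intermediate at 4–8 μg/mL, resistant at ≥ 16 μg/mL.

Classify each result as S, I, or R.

R, R, S, S, S, R

Gentamicin: 15 mm is ≤ 15 mm → resistant
Ceftazidime: 17 mm is ≤ 24 mm — R
Amoxicillin-clavulanate: 27 mm is ≥ 27 mm ⇒ susceptible
Cefepime: 1 μg/mL is ≤ 1 μg/mL — Susceptible
Vancomycin (24 mm) ≥ 21 mm ⇒ susceptible
Rifampin (8 mm) ≤ 11 mm — resistant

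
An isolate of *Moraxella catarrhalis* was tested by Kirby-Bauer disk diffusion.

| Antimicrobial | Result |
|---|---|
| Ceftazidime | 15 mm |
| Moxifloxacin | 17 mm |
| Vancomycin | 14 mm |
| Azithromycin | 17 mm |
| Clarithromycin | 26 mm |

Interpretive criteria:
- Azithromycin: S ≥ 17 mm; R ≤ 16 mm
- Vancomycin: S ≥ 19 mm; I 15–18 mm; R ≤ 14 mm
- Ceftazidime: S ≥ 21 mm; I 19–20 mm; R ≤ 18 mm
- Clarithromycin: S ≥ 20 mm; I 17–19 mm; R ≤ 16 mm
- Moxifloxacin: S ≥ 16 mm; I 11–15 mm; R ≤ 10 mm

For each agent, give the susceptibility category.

Ceftazidime 15 mm: ≤ 18 mm ⇒ resistant
Moxifloxacin 17 mm: ≥ 16 mm → S
Vancomycin 14 mm: ≤ 14 mm — R
Azithromycin (17 mm) ≥ 17 mm — susceptible
Clarithromycin: 26 mm is ≥ 20 mm — S

R, S, R, S, S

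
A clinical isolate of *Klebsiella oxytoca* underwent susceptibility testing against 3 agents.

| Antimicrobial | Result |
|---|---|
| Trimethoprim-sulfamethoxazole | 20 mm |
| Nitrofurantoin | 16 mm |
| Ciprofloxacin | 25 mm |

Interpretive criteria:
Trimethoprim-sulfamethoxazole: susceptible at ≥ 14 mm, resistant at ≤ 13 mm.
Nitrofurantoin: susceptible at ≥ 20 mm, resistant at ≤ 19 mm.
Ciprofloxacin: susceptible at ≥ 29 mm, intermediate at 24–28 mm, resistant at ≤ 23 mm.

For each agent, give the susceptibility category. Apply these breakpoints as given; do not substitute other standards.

S, R, I

Trimethoprim-sulfamethoxazole: 20 mm is ≥ 14 mm — susceptible
Nitrofurantoin: 16 mm is ≤ 19 mm ⇒ resistant
Ciprofloxacin (25 mm) in 24–28 mm — Intermediate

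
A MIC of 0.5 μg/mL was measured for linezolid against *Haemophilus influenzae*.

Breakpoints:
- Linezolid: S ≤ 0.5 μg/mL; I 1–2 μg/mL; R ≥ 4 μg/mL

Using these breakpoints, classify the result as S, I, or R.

Susceptible

Linezolid (0.5 μg/mL) ≤ 0.5 μg/mL → susceptible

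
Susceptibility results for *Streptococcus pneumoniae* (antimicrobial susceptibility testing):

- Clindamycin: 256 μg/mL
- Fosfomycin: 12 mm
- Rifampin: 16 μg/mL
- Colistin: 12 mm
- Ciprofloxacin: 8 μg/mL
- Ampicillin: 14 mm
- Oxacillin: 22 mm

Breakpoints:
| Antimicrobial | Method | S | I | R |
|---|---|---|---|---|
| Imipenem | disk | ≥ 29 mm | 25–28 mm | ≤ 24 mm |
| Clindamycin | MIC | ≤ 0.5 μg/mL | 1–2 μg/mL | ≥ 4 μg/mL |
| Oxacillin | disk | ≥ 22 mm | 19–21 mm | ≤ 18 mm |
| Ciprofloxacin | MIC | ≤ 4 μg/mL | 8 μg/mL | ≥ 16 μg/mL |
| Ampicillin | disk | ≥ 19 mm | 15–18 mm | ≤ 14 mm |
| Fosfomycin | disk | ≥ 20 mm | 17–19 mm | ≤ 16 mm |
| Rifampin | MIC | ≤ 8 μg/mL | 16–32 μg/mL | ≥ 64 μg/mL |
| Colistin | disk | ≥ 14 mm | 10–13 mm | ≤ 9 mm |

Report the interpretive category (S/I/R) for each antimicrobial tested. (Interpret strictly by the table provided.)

Clindamycin (256 μg/mL) ≥ 4 μg/mL — R
Fosfomycin 12 mm: ≤ 16 mm — Resistant
Rifampin: 16 μg/mL is in 16–32 μg/mL ⇒ Intermediate
Colistin (12 mm) in 10–13 mm ⇒ Intermediate
Ciprofloxacin (8 μg/mL) = 8 μg/mL — intermediate
Ampicillin (14 mm) ≤ 14 mm ⇒ Resistant
Oxacillin: 22 mm is ≥ 22 mm ⇒ Susceptible

R, R, I, I, I, R, S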